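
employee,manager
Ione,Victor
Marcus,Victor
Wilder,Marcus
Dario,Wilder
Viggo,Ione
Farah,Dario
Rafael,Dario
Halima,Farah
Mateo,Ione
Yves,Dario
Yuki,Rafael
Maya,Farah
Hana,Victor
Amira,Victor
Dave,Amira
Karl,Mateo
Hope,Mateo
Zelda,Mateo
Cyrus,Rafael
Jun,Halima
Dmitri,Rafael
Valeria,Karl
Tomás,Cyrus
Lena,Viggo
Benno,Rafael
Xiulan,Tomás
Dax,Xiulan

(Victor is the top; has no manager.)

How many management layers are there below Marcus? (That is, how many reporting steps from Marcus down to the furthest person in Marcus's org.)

7

The longest chain under Marcus runs Marcus → Wilder → Dario → Rafael → Cyrus → Tomás → Xiulan → Dax, which is 7 levels below Marcus.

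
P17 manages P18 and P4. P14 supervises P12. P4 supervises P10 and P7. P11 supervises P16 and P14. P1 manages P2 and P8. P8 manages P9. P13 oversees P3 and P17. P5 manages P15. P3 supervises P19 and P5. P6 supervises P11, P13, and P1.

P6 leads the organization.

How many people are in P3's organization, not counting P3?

P3 directly manages P19, P5. P19 has no reports. Under P5: P15 (1). So P3's organization is 2 direct reports plus everyone under them: 1 + 2 = 3.

3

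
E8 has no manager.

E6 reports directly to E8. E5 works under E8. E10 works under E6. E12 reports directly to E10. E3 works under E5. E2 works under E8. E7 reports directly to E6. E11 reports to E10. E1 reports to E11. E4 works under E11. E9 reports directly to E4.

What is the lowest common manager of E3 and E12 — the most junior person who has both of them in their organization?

E8

E3's chain of managers is E5, E8. E12's chain of managers is E10, E6, E8. The first manager that appears in both chains is E8.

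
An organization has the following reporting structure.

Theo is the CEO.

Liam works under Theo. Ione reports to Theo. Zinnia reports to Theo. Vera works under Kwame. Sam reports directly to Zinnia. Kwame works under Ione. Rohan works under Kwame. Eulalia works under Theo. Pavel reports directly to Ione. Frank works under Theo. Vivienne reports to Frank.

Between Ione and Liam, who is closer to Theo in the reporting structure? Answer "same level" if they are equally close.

Both Ione and Liam are 1 level below Theo.

same level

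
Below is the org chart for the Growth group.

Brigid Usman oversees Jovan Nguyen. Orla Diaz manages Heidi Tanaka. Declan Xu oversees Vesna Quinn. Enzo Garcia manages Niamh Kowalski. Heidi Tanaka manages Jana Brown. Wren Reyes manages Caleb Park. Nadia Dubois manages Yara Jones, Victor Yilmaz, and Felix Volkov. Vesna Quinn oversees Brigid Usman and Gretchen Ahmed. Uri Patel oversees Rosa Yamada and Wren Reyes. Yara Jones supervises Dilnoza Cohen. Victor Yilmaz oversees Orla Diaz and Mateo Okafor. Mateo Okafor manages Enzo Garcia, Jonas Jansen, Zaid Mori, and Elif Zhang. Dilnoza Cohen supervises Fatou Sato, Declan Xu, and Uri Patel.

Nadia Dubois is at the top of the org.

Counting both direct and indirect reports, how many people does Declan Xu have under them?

Declan Xu directly manages Vesna Quinn. Under Vesna Quinn: Gretchen Ahmed, Brigid Usman, Jovan Nguyen (3). That's 4 in total.

4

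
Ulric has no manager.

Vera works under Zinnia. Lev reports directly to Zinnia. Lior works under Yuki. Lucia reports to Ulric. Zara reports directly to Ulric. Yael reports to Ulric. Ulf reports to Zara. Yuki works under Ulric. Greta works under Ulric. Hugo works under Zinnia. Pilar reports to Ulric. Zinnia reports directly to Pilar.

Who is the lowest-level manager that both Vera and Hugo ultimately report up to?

Zinnia

Vera's chain of managers is Zinnia, Pilar, Ulric. Hugo's chain of managers is Zinnia, Pilar, Ulric. The first manager that appears in both chains is Zinnia.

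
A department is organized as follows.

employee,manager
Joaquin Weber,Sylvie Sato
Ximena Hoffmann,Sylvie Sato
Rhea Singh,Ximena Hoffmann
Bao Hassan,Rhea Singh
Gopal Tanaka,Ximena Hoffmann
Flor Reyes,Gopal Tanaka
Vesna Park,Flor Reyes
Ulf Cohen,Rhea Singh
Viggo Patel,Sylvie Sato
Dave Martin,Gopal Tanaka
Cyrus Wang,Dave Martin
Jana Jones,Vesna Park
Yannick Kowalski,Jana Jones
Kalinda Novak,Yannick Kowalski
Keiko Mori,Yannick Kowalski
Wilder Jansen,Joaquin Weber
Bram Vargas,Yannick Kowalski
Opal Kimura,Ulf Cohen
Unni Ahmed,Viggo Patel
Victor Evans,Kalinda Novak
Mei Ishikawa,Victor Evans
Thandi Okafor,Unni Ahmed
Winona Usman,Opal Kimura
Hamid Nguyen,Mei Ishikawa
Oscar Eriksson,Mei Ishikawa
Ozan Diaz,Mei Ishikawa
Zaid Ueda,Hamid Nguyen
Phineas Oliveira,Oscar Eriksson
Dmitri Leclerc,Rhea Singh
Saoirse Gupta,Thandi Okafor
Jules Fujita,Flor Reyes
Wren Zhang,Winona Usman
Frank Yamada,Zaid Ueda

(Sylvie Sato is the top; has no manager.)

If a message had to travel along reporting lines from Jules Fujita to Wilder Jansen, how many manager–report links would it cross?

Jules Fujita is 4 levels below Sylvie Sato, and Wilder Jansen is 2 levels below Sylvie Sato (their lowest common manager). The shortest path runs up from Jules Fujita to Sylvie Sato and back down to Wilder Jansen: 4 + 2 = 6 links.

6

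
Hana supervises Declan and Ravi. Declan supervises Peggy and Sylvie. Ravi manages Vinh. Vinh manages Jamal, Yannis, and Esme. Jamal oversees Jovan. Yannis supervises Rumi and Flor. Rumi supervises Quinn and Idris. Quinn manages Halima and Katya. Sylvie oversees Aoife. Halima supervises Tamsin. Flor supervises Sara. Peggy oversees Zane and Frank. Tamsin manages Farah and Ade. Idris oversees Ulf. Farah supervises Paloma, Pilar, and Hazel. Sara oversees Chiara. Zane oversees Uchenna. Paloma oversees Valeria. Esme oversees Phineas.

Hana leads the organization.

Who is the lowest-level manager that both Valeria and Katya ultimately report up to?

Valeria's chain of managers is Paloma, Farah, Tamsin, Halima, Quinn, Rumi, Yannis, Vinh, Ravi, Hana. Katya's chain of managers is Quinn, Rumi, Yannis, Vinh, Ravi, Hana. The first manager that appears in both chains is Quinn.

Quinn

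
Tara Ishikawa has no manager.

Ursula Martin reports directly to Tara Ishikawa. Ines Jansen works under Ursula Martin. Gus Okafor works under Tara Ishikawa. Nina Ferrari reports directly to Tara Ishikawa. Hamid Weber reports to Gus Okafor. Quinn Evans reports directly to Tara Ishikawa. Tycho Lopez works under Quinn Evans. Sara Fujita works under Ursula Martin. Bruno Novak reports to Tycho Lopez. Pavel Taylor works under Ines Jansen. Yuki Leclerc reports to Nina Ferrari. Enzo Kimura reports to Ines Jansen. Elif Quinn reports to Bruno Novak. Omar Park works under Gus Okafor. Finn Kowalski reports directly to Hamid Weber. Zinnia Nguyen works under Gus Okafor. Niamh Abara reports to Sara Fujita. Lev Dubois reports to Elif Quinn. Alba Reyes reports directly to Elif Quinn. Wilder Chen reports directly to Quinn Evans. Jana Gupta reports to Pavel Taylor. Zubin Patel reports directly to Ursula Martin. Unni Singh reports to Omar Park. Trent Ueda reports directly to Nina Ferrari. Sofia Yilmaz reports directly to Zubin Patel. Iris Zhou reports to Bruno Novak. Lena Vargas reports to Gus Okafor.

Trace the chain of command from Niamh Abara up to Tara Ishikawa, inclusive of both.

Niamh Abara -> Sara Fujita -> Ursula Martin -> Tara Ishikawa

Niamh Abara reports to Sara Fujita. Sara Fujita reports to Ursula Martin. Ursula Martin reports to Tara Ishikawa. Tara Ishikawa is at the top.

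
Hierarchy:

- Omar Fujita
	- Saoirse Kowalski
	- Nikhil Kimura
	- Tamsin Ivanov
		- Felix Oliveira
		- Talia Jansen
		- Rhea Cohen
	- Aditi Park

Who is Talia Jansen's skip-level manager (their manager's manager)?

Omar Fujita

Talia Jansen reports to Tamsin Ivanov, and Tamsin Ivanov reports to Omar Fujita. So Talia Jansen's skip-level manager is Omar Fujita.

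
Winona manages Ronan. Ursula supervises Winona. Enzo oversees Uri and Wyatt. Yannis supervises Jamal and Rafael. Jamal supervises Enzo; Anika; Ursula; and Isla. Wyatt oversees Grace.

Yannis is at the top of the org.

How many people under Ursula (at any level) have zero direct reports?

The only person in Ursula's organization with no one reporting to them is Ronan. That is 1.

1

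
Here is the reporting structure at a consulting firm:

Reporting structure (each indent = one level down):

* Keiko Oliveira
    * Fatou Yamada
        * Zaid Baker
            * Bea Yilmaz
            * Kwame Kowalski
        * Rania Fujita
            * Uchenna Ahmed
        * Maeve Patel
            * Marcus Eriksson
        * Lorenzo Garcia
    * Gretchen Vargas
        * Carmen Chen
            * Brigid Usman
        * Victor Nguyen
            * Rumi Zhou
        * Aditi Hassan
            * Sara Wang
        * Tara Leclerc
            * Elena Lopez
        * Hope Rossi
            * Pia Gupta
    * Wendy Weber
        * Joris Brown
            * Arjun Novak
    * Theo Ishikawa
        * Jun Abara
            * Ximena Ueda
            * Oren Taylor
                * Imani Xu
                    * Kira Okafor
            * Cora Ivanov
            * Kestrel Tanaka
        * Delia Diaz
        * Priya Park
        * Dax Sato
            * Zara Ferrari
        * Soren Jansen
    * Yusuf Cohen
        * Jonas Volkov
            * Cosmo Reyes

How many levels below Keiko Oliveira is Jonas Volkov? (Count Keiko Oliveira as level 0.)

2

Chain from Jonas Volkov up to Keiko Oliveira: Jonas Volkov → Yusuf Cohen → Keiko Oliveira. That is 2 steps up, so Jonas Volkov is 2 levels below Keiko Oliveira.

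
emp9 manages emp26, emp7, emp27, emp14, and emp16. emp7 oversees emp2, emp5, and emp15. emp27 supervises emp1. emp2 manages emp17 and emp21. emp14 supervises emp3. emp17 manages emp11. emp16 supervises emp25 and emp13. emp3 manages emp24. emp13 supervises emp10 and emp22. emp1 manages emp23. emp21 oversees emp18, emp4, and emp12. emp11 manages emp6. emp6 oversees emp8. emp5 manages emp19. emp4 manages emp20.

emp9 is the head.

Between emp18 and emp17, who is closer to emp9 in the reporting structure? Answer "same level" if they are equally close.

emp17

emp18 is 4 levels below emp9; emp17 is 3. emp17 is higher.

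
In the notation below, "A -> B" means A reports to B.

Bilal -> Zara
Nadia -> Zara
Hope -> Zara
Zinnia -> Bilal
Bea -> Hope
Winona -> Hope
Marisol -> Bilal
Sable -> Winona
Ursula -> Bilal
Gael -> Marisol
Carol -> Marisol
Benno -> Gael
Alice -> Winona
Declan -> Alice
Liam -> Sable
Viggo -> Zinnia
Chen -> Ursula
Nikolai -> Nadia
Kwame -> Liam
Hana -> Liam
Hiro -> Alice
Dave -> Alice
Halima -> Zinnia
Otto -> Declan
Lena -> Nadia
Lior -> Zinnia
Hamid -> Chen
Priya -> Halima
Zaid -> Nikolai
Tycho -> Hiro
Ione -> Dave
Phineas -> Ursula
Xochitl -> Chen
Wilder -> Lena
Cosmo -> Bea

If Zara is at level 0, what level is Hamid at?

4

Chain from Hamid up to Zara: Hamid → Chen → Ursula → Bilal → Zara. That is 4 steps up, so Hamid is 4 levels below Zara.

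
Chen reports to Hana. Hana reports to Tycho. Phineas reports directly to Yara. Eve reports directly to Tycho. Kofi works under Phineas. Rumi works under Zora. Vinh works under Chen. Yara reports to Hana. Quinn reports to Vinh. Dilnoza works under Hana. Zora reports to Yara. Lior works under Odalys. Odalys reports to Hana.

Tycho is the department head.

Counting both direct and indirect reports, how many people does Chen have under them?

2

Chen directly manages Vinh. Under Vinh: Quinn (1). That's 2 in total.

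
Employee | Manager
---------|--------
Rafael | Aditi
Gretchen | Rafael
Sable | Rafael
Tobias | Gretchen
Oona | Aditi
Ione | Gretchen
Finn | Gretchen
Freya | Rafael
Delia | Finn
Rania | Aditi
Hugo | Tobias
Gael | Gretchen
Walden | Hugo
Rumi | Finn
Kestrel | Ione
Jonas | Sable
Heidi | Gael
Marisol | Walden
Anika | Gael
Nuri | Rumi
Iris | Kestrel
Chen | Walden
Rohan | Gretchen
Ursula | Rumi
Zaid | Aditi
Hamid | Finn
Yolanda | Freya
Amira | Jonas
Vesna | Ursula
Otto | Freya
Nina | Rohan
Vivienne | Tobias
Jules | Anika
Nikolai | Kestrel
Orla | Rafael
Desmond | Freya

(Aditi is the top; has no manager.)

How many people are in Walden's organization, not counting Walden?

2

Walden directly manages Marisol, Chen. Marisol has no reports. Chen has no reports. So Walden's organization is 2 direct reports plus everyone under them: 1 + 1 = 2.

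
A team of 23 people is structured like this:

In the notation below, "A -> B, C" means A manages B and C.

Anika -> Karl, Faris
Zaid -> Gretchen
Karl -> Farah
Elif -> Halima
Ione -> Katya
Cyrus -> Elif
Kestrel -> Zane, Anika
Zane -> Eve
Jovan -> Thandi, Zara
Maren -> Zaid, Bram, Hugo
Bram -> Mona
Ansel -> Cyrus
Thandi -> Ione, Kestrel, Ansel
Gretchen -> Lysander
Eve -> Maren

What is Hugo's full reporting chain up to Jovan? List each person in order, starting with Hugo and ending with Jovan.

Hugo -> Maren -> Eve -> Zane -> Kestrel -> Thandi -> Jovan

Hugo reports to Maren. Maren reports to Eve. Eve reports to Zane. Zane reports to Kestrel. Kestrel reports to Thandi. Thandi reports to Jovan. Jovan is at the top.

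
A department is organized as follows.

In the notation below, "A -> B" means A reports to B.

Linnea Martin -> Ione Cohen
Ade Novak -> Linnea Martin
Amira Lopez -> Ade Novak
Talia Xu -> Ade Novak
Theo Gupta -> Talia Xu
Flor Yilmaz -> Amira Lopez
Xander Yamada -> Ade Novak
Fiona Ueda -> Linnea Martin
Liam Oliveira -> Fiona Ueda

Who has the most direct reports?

Direct-report counts: Ione Cohen has 1; Linnea Martin has 2; Fiona Ueda has 1; Ade Novak has 3; Talia Xu has 1; Amira Lopez has 1. The largest is 3, held by Ade Novak.

Ade Novak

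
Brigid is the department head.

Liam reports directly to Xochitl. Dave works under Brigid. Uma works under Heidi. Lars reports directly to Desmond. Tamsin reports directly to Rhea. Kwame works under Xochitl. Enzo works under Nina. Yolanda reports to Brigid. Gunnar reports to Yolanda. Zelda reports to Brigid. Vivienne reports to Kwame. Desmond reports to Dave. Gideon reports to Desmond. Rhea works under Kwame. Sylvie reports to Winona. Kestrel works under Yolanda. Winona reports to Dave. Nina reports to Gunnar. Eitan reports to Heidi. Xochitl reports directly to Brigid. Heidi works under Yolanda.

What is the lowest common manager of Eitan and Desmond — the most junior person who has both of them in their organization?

Brigid

Eitan's chain of managers is Heidi, Yolanda, Brigid. Desmond's chain of managers is Dave, Brigid. The first manager that appears in both chains is Brigid.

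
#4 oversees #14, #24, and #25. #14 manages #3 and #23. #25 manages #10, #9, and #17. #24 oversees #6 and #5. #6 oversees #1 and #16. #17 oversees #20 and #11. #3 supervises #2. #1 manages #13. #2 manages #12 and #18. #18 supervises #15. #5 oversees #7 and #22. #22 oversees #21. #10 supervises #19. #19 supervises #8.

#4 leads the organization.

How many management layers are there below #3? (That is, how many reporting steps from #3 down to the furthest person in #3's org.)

3

The longest chain under #3 runs #3 → #2 → #18 → #15, which is 3 levels below #3.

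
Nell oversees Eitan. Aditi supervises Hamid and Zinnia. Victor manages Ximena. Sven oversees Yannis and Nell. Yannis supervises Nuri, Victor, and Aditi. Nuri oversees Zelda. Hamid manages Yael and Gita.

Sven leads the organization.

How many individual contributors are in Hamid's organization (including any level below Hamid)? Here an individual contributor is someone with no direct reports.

2

The people in Hamid's organization with no one reporting to them are Gita, Yael. That is 2.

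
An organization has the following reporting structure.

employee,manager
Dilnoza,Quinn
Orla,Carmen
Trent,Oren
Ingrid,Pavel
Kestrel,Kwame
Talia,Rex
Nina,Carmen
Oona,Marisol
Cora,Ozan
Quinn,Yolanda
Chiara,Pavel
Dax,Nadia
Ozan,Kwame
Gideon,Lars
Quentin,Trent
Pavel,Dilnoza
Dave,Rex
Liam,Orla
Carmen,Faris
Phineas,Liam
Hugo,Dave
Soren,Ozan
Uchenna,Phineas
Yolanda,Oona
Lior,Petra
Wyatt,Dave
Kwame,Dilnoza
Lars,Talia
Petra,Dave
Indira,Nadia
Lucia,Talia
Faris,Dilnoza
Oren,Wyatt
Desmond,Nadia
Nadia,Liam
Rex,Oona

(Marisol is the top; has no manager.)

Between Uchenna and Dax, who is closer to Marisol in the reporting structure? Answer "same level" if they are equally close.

Both Uchenna and Dax are 10 levels below Marisol.

same level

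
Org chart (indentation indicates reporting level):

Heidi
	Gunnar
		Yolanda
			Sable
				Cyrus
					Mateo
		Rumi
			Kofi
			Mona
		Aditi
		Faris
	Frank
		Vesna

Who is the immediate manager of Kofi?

Kofi reports directly to Rumi.

Rumi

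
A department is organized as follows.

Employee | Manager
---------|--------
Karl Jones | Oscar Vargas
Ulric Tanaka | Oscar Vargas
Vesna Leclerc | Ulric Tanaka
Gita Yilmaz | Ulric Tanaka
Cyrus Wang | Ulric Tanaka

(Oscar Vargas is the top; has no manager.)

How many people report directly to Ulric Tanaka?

Ulric Tanaka directly manages Vesna Leclerc, Gita Yilmaz, Cyrus Wang. That is 3 direct reports.

3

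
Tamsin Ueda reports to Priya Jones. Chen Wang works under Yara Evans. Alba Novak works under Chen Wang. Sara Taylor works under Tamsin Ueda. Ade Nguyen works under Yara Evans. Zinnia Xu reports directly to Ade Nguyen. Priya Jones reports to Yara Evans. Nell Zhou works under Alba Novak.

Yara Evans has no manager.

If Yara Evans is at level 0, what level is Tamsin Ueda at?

Chain from Tamsin Ueda up to Yara Evans: Tamsin Ueda → Priya Jones → Yara Evans. That is 2 steps up, so Tamsin Ueda is 2 levels below Yara Evans.

2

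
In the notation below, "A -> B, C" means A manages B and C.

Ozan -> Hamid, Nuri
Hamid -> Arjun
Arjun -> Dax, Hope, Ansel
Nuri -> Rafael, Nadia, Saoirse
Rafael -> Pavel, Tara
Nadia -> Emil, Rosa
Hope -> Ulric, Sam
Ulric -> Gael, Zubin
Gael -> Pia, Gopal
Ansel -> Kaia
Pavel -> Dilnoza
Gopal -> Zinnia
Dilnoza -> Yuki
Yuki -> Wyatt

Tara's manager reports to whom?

Tara reports to Rafael, and Rafael reports to Nuri. So Tara's skip-level manager is Nuri.

Nuri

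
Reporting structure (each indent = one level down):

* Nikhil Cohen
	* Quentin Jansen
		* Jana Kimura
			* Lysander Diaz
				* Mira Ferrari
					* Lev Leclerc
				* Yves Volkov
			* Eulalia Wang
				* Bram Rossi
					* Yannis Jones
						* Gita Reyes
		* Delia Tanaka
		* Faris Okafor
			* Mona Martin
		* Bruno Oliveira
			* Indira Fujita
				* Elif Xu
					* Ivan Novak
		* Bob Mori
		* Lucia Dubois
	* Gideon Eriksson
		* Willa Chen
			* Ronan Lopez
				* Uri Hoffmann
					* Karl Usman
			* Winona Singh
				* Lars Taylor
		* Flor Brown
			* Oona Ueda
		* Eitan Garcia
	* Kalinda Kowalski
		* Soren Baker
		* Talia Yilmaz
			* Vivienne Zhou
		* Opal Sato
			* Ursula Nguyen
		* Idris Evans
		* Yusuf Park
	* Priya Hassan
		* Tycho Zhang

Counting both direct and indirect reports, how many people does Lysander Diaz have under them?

3

Lysander Diaz directly manages Mira Ferrari, Yves Volkov. Under Mira Ferrari: Lev Leclerc (1). Yves Volkov has no reports. So Lysander Diaz's organization is 2 direct reports plus everyone under them: 2 + 1 = 3.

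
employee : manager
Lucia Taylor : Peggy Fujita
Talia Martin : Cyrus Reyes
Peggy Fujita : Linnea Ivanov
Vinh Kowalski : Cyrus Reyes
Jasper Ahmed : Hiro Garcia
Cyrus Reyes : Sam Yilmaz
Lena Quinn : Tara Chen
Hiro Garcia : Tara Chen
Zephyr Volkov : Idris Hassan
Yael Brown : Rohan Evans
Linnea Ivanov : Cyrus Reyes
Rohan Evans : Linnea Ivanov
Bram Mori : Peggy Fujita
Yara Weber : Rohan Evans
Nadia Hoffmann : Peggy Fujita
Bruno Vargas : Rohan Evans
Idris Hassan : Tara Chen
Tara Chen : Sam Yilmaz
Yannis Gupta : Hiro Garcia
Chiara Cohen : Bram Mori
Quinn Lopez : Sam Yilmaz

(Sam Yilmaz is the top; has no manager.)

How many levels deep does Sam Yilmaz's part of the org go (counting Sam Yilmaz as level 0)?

5

The longest chain under Sam Yilmaz runs Sam Yilmaz → Cyrus Reyes → Linnea Ivanov → Peggy Fujita → Bram Mori → Chiara Cohen, which is 5 levels below Sam Yilmaz.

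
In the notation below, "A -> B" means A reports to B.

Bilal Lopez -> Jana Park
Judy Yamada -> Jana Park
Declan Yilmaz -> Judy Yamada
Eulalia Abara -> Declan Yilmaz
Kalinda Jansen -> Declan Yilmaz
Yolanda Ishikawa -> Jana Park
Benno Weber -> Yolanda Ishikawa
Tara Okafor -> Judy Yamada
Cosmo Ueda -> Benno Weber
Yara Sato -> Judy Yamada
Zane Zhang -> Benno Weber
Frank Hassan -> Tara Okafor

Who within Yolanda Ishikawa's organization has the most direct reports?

Direct-report counts within Yolanda Ishikawa's organization: Yolanda Ishikawa has 1; Benno Weber has 2. The largest is 2, held by Benno Weber.

Benno Weber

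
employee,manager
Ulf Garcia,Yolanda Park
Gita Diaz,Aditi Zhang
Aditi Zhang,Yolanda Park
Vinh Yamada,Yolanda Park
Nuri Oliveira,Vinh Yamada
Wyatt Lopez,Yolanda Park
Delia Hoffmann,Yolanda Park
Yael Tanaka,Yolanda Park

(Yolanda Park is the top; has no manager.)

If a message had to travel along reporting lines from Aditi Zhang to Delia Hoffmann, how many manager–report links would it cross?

Aditi Zhang is 1 level below Yolanda Park, and Delia Hoffmann is 1 level below Yolanda Park (their lowest common manager). The shortest path runs up from Aditi Zhang to Yolanda Park and back down to Delia Hoffmann: 1 + 1 = 2 links.

2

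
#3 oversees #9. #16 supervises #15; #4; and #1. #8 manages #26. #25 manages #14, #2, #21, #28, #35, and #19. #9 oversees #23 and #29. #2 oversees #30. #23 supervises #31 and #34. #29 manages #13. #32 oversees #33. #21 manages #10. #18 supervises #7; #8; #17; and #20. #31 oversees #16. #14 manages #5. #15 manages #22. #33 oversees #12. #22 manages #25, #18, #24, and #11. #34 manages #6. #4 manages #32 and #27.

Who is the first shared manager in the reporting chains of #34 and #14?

#23

#34's chain of managers is #23, #9, #3. #14's chain of managers is #25, #22, #15, #16, #31, #23, #9, #3. The first manager that appears in both chains is #23.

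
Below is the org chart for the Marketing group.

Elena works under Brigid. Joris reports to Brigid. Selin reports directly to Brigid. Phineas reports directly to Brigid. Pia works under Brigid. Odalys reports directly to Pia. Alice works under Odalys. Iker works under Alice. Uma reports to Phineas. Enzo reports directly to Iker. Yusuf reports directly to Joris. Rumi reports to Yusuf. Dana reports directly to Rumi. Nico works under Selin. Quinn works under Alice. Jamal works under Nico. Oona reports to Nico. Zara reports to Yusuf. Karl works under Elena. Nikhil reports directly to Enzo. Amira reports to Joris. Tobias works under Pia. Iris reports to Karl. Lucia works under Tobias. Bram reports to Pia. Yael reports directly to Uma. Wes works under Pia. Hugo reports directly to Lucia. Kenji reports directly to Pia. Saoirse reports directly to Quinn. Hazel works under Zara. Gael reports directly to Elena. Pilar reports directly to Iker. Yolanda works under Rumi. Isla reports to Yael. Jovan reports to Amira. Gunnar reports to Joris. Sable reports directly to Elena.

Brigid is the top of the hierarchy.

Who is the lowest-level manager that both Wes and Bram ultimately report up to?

Wes's chain of managers is Pia, Brigid. Bram's chain of managers is Pia, Brigid. The first manager that appears in both chains is Pia.

Pia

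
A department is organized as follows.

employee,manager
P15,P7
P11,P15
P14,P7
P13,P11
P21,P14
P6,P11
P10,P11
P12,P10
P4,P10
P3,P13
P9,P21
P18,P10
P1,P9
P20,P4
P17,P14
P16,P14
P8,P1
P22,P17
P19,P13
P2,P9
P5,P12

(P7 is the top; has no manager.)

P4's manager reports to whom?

P4 reports to P10, and P10 reports to P11. So P4's skip-level manager is P11.

P11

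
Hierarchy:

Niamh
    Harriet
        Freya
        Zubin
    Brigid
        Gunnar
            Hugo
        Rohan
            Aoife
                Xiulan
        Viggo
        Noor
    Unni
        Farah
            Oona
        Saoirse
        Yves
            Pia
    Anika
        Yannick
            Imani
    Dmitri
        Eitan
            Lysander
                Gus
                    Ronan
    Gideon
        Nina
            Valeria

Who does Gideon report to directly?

Niamh

Gideon reports directly to Niamh.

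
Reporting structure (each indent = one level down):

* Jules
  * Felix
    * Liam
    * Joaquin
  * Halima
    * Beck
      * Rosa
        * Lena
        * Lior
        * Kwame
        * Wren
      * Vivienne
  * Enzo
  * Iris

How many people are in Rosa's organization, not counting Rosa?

4

Rosa directly manages Lena, Lior, Kwame, Wren. Lena has no reports. Lior has no reports. Kwame has no reports. Wren has no reports. So Rosa's organization is 4 direct reports plus everyone under them: 1 + 1 + 1 + 1 = 4.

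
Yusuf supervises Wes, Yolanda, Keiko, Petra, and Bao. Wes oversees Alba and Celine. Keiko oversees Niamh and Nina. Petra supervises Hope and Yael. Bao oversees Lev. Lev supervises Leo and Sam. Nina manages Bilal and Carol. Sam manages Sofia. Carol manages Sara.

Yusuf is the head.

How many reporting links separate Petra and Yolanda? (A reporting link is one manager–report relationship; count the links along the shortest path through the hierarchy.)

2

Petra is 1 level below Yusuf, and Yolanda is 1 level below Yusuf (their lowest common manager). The shortest path runs up from Petra to Yusuf and back down to Yolanda: 1 + 1 = 2 links.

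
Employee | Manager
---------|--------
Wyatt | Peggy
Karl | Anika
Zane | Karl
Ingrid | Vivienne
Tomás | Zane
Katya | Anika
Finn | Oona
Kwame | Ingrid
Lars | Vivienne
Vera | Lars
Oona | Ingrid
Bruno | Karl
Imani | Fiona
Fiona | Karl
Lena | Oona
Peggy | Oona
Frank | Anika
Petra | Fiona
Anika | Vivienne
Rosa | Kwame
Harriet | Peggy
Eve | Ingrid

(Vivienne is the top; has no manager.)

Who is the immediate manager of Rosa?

Rosa reports directly to Kwame.

Kwame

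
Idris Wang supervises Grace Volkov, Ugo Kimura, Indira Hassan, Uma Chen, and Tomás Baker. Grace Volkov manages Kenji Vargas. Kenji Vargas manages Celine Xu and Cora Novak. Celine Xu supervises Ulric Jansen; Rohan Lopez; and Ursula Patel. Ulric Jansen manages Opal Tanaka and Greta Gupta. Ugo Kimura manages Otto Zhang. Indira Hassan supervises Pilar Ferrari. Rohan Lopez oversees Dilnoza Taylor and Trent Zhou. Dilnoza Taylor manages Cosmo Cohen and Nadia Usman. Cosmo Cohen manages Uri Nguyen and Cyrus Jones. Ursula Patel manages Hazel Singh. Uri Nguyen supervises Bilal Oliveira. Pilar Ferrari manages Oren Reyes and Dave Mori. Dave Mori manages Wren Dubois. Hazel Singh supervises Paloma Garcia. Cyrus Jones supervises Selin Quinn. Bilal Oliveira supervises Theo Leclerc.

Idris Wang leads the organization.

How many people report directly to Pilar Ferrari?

Pilar Ferrari directly manages Dave Mori, Oren Reyes. That is 2 direct reports.

2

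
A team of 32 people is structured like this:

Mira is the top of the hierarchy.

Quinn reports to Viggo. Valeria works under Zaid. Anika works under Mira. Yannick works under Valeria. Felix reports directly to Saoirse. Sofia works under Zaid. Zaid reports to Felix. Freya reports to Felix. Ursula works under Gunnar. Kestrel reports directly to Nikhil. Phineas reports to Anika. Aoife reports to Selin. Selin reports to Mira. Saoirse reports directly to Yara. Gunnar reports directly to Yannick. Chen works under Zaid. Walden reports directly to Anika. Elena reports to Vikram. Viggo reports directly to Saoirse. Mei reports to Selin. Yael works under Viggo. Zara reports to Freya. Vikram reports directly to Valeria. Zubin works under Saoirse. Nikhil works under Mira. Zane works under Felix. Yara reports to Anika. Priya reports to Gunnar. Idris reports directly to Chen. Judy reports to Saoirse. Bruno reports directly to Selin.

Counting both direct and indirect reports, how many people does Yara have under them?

21

Yara directly manages Saoirse. Under Saoirse: Judy, Zubin, Felix, Zane, Freya, Zara, Zaid, Valeria, Vikram, Elena, Yannick, Gunnar, Priya, Ursula, Sofia, Chen, Idris, Viggo, Yael, Quinn (20). That's 21 in total.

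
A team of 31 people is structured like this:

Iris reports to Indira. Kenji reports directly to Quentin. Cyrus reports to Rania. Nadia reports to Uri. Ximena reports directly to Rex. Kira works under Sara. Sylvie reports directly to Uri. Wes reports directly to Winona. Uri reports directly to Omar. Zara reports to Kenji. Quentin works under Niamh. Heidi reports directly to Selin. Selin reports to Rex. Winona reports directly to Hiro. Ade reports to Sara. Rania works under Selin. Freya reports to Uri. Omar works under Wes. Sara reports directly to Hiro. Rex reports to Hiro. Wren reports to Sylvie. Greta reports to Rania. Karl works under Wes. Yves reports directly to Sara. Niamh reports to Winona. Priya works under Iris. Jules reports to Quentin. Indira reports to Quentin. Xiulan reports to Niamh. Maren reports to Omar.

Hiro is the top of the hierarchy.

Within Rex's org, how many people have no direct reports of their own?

4

The people in Rex's organization with no one reporting to them are Ximena, Heidi, Greta, Cyrus. That is 4.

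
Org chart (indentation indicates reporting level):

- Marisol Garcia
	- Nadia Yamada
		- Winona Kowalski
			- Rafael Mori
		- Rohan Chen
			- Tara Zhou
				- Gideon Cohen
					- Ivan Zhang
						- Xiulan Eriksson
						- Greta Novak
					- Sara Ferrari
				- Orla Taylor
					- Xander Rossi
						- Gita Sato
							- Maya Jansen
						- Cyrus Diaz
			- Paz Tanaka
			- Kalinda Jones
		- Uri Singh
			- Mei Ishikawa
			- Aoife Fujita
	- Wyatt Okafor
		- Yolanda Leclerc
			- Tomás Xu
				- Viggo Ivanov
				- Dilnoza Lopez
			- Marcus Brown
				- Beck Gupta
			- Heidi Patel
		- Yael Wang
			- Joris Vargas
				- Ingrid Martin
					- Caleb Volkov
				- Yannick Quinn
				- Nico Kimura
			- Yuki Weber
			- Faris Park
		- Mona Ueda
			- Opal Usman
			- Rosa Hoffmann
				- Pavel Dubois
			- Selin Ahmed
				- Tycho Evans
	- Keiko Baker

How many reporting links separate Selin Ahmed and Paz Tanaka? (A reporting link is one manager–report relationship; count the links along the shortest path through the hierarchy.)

Selin Ahmed is 3 levels below Marisol Garcia, and Paz Tanaka is 3 levels below Marisol Garcia (their lowest common manager). The shortest path runs up from Selin Ahmed to Marisol Garcia and back down to Paz Tanaka: 3 + 3 = 6 links.

6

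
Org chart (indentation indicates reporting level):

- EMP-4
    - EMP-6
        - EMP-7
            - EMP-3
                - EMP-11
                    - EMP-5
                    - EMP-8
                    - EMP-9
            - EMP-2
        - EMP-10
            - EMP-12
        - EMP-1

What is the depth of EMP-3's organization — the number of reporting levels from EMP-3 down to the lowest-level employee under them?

2

The longest chain under EMP-3 runs EMP-3 → EMP-11 → EMP-9, which is 2 levels below EMP-3.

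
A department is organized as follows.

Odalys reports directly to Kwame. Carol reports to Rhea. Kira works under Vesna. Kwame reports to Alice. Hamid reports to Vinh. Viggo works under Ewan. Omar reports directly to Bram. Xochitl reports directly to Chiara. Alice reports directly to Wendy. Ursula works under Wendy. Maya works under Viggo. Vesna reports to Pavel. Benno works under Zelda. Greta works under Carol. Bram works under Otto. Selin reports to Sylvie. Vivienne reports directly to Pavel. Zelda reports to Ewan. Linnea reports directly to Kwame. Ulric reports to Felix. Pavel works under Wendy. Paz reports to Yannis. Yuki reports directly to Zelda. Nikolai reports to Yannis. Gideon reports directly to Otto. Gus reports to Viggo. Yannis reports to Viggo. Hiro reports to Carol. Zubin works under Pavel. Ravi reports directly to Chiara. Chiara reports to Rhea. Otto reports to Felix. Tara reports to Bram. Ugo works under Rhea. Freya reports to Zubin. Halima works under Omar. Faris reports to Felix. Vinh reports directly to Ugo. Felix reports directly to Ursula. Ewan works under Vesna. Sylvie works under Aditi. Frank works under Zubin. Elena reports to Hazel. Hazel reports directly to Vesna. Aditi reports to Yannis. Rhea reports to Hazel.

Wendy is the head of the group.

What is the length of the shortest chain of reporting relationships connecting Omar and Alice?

Omar is 5 levels below Wendy, and Alice is 1 level below Wendy (their lowest common manager). The shortest path runs up from Omar to Wendy and back down to Alice: 5 + 1 = 6 links.

6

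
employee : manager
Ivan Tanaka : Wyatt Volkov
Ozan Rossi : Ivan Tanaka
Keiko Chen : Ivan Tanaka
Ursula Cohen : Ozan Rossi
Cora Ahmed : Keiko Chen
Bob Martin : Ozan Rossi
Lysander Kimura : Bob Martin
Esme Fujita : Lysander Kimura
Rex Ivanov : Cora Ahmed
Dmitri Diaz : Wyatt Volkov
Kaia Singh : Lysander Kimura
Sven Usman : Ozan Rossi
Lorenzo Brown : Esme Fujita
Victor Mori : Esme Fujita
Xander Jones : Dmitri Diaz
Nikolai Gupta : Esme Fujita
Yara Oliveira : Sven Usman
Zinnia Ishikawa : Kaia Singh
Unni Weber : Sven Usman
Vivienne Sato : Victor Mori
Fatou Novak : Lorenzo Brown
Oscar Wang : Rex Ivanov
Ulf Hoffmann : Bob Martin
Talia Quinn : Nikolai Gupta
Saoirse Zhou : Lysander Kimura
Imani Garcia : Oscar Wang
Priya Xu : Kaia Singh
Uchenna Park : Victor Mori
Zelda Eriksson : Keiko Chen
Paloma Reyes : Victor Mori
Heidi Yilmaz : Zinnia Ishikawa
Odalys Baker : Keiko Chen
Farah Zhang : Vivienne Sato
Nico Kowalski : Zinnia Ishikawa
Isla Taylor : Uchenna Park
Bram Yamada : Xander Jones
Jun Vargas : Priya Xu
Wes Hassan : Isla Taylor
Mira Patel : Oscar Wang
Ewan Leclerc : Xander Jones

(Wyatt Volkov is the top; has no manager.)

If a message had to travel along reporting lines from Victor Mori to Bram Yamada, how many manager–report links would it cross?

Victor Mori is 6 levels below Wyatt Volkov, and Bram Yamada is 3 levels below Wyatt Volkov (their lowest common manager). The shortest path runs up from Victor Mori to Wyatt Volkov and back down to Bram Yamada: 6 + 3 = 9 links.

9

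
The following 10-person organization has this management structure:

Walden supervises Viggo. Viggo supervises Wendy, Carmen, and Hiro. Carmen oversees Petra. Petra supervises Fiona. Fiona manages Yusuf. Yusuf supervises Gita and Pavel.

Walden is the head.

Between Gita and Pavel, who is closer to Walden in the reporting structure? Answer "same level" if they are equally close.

Both Gita and Pavel are 6 levels below Walden.

same level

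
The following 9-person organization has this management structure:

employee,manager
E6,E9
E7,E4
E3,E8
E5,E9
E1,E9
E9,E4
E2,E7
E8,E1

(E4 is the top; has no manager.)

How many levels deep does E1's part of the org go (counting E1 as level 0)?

2

The longest chain under E1 runs E1 → E8 → E3, which is 2 levels below E1.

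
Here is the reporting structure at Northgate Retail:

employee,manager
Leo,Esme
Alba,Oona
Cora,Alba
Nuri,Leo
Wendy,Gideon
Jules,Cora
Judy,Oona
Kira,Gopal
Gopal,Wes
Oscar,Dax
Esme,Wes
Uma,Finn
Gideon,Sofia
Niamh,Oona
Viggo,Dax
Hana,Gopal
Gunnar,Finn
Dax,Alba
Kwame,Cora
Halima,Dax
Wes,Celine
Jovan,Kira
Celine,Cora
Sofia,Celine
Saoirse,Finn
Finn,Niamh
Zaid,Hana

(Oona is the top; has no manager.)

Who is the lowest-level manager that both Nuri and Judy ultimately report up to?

Oona

Nuri's chain of managers is Leo, Esme, Wes, Celine, Cora, Alba, Oona. Judy's chain of managers is Oona. The first manager that appears in both chains is Oona.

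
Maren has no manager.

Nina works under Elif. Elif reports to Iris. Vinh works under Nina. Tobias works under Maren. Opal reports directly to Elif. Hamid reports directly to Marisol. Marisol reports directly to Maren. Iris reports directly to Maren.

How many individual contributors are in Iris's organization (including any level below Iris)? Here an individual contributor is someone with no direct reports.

2

The people in Iris's organization with no one reporting to them are Vinh, Opal. That is 2.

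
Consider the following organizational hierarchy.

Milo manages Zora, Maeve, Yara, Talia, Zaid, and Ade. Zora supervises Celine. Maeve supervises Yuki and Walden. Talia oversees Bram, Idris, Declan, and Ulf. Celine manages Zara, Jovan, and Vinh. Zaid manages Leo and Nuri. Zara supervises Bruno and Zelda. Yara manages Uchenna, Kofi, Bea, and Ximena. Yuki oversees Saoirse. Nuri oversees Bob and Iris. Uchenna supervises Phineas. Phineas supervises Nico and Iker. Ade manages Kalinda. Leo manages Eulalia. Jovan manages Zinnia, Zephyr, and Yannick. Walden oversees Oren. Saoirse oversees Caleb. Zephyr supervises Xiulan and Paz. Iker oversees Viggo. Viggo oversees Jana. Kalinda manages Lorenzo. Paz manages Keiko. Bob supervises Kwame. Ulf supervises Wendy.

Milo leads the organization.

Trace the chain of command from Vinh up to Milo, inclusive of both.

Vinh reports to Celine. Celine reports to Zora. Zora reports to Milo. Milo is at the top.

Vinh -> Celine -> Zora -> Milo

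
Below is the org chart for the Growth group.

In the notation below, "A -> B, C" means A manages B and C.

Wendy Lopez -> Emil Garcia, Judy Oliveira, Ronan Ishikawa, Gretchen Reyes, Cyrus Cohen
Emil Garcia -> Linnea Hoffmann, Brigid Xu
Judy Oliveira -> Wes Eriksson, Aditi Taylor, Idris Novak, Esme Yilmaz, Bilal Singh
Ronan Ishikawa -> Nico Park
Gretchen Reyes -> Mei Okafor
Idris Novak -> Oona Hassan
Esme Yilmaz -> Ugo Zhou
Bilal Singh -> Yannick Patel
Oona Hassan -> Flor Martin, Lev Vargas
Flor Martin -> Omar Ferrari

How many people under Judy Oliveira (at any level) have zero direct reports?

6

The people in Judy Oliveira's organization with no one reporting to them are Yannick Patel, Ugo Zhou, Lev Vargas, Omar Ferrari, Aditi Taylor, Wes Eriksson. That is 6.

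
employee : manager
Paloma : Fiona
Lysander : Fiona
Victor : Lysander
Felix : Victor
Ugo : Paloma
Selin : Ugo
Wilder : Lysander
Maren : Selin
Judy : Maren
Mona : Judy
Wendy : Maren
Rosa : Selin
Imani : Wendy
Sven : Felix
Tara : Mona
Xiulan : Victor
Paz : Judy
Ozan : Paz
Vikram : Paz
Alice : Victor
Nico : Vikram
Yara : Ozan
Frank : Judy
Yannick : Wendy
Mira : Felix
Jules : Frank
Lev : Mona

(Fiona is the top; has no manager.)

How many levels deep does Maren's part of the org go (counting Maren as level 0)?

The longest chain under Maren runs Maren → Judy → Paz → Vikram → Nico, which is 4 levels below Maren.

4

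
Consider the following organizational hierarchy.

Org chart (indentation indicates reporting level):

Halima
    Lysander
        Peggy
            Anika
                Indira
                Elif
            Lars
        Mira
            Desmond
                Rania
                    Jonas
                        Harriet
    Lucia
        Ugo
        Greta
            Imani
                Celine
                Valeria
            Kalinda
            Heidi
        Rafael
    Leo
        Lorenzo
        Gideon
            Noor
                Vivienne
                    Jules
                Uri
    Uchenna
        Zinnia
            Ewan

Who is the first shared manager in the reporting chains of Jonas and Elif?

Jonas's chain of managers is Rania, Desmond, Mira, Lysander, Halima. Elif's chain of managers is Anika, Peggy, Lysander, Halima. The first manager that appears in both chains is Lysander.

Lysander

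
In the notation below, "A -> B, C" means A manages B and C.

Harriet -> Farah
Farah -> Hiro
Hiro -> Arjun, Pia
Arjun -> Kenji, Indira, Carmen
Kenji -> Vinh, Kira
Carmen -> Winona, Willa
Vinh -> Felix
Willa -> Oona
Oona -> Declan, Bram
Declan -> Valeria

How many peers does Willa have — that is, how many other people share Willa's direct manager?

Willa reports to Carmen. Carmen's other direct reports are Winona — 1 peer.

1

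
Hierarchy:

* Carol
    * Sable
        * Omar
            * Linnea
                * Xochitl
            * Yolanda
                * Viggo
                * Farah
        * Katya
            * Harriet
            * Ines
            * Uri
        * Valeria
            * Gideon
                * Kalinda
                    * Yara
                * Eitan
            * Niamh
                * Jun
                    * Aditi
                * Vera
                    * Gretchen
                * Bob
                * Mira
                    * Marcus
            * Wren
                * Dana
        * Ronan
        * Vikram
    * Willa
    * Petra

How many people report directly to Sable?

5

Sable directly manages Omar, Katya, Valeria, Ronan, Vikram. That is 5 direct reports.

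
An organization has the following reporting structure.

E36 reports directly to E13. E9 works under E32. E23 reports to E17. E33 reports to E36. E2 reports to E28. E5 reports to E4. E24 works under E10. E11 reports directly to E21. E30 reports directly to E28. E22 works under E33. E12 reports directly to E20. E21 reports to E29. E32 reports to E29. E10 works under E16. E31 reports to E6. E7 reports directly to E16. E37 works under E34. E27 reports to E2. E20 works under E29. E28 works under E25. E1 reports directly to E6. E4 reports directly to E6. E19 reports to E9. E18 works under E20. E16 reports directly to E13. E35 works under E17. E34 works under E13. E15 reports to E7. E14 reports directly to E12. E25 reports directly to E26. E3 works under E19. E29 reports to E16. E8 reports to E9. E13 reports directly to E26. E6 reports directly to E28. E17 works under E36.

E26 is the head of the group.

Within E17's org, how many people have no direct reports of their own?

The people in E17's organization with no one reporting to them are E35, E23. That is 2.

2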